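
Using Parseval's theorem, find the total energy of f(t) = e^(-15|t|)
Parseval's theorem: E=integral |f(t)|^2 dt=(1/2pi) integral |F(omega)|^2 domega
E=integral_{-inf}^{inf} e^(-30|t|) dt=2*integral_0^inf e^(-30t) dt=2/(2*15)=1/15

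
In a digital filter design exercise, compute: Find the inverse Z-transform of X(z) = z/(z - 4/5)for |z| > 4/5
Standard pair: z/(z-a) <-> a^n*u[n] for causal signals
With a = 4/5: x[n] = (4/5)^n*u[n]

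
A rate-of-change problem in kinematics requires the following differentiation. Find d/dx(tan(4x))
Chain rule: d/dx[tan(u)]=sec²(u)·u' where u=4x
u'=4

Answer: 4·sec²(4x)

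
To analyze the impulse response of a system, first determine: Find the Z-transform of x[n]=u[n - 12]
Using the time-shift property: Z{u[n-12]}=z^(-12) * z/(z-1)
=z^(-11)/(z-1)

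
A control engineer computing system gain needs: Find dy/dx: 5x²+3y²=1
Differentiate: 10x + 6y·(dy/dx) = 0
dy/dx = -10x/(6y) = -(5/3)·(x/y)

Answer: dy/dx = -(5/3)·(x/y)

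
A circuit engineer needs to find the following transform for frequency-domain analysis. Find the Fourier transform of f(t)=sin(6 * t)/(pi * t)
sin(W * t)/(pi * t) = (W/pi) * sinc(W * t/pi) is the impulse response of the ideal low-pass filter with cutoff W (here W = 6).
Its Fourier transform is a rectangular function:
F(omega) = 1 for |omega| < 6, 0 otherwise

Answer: rect(omega/12) [i.e., 1 for |omega| < 6, 0 otherwise]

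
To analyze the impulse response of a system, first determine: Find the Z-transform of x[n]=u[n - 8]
Using the time-shift property: Z{u[n-8]}=z^(-8) * z/(z-1)
=z^(-7)/(z-1)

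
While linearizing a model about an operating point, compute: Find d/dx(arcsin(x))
d/dx[arcsin(u)]=u'/√(1-u²), u=x, u'=1

Answer: 1/√(1-x²)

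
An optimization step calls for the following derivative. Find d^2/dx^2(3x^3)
Apply power rule 2 times:
d^1: 9x^2
d^2: 18x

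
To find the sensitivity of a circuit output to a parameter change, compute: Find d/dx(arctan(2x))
d/dx[arctan(u)] = u'/(1 + u²), u = 2x, u' = 2

Answer: 2/(1 + 4x²)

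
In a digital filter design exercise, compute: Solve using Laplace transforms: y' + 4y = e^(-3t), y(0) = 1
Take L: sY - 1+4Y=1/(s+3)
Y(s+4)=1/(s+3)+1
Y=1/((s+3)(s+4))+1/(s+4)
Partial fractions: 1/((s+3)(s+4))=1/(s+3)-1/(s+4)
So Y=1/(s+3)
Inverse Laplace transform (L^(-1){1/(s+3)}=e^(-3t), L^(-1){1/(s+4)}=e^(-4t)):

Answer: y(t)=1·e^(-3t)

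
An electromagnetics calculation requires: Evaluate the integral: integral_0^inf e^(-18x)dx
integral_0^inf e^(-18x) dx=[-1/18 * e^(-18x)]_0^inf
=0 - (-1/18)=1/18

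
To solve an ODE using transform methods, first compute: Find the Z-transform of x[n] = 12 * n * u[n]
Z{n*u[n]}=z/(z-1)^2
By linearity: Z{12*n*u[n]}=12z/(z-1)^2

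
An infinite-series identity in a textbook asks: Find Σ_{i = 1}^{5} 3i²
= 3·n(n + 1)(2n + 1)/6 = 3·5·6·11/6 = 165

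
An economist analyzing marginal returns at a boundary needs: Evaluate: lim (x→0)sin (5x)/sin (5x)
sin(u) ≈ u for small u:
sin(5x)/sin(5x) ≈ 5x/(5x)=5/5

Answer: 1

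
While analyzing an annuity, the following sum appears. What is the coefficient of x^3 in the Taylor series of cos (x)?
cos(x) has only even powers. Coefficient of x^3=0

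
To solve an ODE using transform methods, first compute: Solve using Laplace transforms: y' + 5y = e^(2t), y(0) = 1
Take L: sY - 1 + 5Y = 1/(s-2)
Y(s + 5) = 1/(s-2) + 1
Y = 1/((s-2)(s + 5)) + 1/(s + 5)
Partial fractions: 1/((s-2)(s + 5)) = (1/7)/(s-2) - (1/7)/(s + 5)
So Y = (1/7)/(s-2) + (6/7)/(s + 5)
Inverse Laplace transform (L^(-1){1/(s-2)} = e^(2t), L^(-1){1/(s + 5)} = e^(-5t)):

Answer: y(t) = (1/7)·e^(2t) + (6/7)·e^(-5t)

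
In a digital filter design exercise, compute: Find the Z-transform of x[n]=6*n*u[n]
Z{n * u[n]} = z/(z-1)^2
By linearity: Z{6 * n * u[n]} = 6z/(z-1)^2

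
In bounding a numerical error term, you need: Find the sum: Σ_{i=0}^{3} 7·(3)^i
Geometric series: S = a(1 - r^n)/(1 - r)
a = 7, r = 3, n = 4
S = 7(1-81)/-2 = 280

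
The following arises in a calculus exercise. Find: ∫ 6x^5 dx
Using power rule: ∫ 6x^5 dx=6/6 x^6 + C=x^6 + C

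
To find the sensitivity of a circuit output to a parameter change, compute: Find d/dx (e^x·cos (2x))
Product rule: (fg)'=f'g+fg'
f=e^x, f'=e^x
g=cos(2x), g'=-2·sin(2x)

Answer: e^x·cos(2x)-2·e^x·sin(2x)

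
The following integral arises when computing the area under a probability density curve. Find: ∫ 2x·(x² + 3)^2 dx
Let u = x²+3, du = 2x dx
∫ u^2 du = u^3/3+C

Answer: (x²+3)^3/3+C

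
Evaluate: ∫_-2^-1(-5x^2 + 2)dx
Step 1: Find antiderivative F(x) = (-5/3)x^3 + 2x
Step 2: F(-1) - F(-2) = -1/3 - (28/3) = -29/3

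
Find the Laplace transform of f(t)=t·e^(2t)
L{t·e^(at)} = 1/(s-a)²
L{t·e^(2t)} = 1/(s-2)²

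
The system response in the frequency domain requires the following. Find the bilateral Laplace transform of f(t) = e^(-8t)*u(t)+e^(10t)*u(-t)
For e^(-8t)*u(t): L=1/(s + 8), Re(s) > -8
For e^(10t)*u(-t): L=-1/(s-10), Re(s) < 10
Combined: F(s)=1/(s + 8) - 1/(s-10), -8 < Re(s) < 10

Answer: 1/(s + 8) - 1/(s-10), ROC: -8 < Re(s) < 10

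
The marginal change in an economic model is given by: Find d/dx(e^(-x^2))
Chain rule: d/dx[e^u]=e^u · u' where u=-x^2
u'=-2x

Answer: -2x·e^(-x^2)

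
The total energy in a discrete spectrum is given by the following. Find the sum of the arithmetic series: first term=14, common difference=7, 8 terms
Last term: a_n=14 + (8 - 1)·7=63
Sum=n(a_1 + a_n)/2=8(14 + 63)/2=308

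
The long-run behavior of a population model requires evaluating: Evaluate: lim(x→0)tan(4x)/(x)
tan(u) ≈ u for small u:
tan(4x)/(x) ≈ 4x/(x) = 4/1

Answer: 4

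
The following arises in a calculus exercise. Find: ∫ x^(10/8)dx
Power rule: ∫ x^(5/4) dx = x^(9/4)/(9/4) + C

Answer: (4/9)·x^(9/4) + C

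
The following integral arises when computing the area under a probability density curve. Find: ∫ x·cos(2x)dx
By parts: u=x, dv=cos(2x) dx
du=dx, v=sin(2x)/2
=x·sin(2x)/2 + cos(2x)/2² + C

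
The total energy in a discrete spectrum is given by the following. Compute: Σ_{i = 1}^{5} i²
Using formula: Σ i^2=n(n+1)(2n+1)/6=5·6·11/6=55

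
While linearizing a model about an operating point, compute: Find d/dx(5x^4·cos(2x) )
Product rule: (fg)' = f'g + fg'
f = 5x^4, f' = 20x^3
g = cos(2x), g' = -2·sin(2x)

Answer: 20x^3·cos(2x) - 10x^4·sin(2x)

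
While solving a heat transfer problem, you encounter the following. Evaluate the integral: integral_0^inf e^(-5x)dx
integral_0^inf e^(-5x) dx=[-1/5 * e^(-5x)]_0^inf
=0 - (-1/5)=1/5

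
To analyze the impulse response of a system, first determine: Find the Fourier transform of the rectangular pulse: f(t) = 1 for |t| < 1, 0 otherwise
F(omega)=integral from -1 to 1 of e^(-j * omega * t) dt
=2 * sin(1 * omega)/omega=2 * sinc(1 * omega/pi)

Answer: 2 * sin(1 * omega)/omega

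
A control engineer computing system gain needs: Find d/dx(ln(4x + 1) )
Chain rule: d/dx[ln(u)] = u'/u where u = 4x+1
u' = 4

Answer: (4)/(4x+1)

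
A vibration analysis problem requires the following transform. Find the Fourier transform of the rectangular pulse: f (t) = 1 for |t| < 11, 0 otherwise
F(omega)=integral from -11 to 11 of e^(-j*omega*t) dt
=2*sin(11*omega)/omega=22*sinc(11*omega/pi)

Answer: 2*sin(11*omega)/omega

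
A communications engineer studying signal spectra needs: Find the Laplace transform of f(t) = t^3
L{t^n}=n!/s^(n + 1)
L{t^3}=3!/s^4=6/s^4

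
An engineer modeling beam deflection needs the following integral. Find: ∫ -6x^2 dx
Using power rule: ∫ -6x^2 dx = -6/3 x^3+C = -2x^3+C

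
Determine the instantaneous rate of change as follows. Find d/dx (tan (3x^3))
Chain rule: d/dx[tan(u)] = sec²(u)·u' where u = 3x^3
u' = 9x^2

Answer: 9x^2·sec²(3x^3)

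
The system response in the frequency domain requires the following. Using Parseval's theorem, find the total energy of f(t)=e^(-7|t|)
Parseval's theorem: E = integral |f(t)|^2 dt = (1/2pi) integral |F(omega)|^2 domega
E = integral_{-inf}^{inf} e^(-14|t|) dt = 2 * integral_0^inf e^(-14t) dt = 2/(2 * 7) = 1/7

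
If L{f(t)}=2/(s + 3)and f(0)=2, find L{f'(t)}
L{f'(t)} = s·F(s) - f(0) = 2s/(s+3)-2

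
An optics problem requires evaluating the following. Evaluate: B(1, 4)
B(x,y) = Γ(x)Γ(y)/Γ(x+y) = (x-1)!(y-1)!/(x+y-1)!
B(1,4) = 0!·3!/4! = 1/4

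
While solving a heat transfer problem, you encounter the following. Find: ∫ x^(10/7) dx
Power rule: ∫ x^(10/7) dx = x^(17/7)/(17/7)+C

Answer: (7/17)·x^(17/7)+C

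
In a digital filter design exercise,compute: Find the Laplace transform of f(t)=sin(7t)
L{sin(wt)} = w/(s² + w²)
L{sin(7t)} = 7/(s² + 49)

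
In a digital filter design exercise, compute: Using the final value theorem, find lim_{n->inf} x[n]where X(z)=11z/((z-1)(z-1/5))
Final value theorem: lim x[n]=lim_{z->1} (z-1)*X(z)
(z-1)*X(z)=11z/(z-1/5)
As z->1: 11/(1-1/5)=11/(4/5)=55/4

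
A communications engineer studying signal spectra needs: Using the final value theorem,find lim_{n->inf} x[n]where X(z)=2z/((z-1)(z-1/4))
Final value theorem: lim x[n]=lim_{z->1} (z-1) * X(z)
(z-1) * X(z)=2z/(z-1/4)
As z->1: 2/(1 - 1/4)=2/(3/4)=8/3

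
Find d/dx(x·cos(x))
Product rule: (fg)'=f'g+fg'
f=x, f'=1
g=cos(x), g'=-sin(x)

Answer: cos(x) - x·sin(x)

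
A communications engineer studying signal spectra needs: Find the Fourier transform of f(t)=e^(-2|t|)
Using the standard pair: F{e^(-a|t|)}=2a/(a^2+omega^2)
With a=2: F(omega)=4/(4+omega^2)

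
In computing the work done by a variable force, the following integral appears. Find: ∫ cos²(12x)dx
Using identity cos²(u)=(1+cos(2u))/2:
∫ (1+cos(24x))/2 dx=x/2+sin(24x)/48+C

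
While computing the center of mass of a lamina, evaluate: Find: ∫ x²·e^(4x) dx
Integration by parts twice:
First: u = x², dv = e^(4x) dx => x²e^(4x)/4 - (2/4)∫ xe^(4x) dx
Second (∫ xe^(4x) dx): xe^(4x)/4 - e^(4x)/16
Combining: e^(4x)(x²/4 - 2x/16 + 2/64) + C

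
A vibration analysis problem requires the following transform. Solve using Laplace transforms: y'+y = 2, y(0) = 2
Take L of both sides: sY(s) - 2 + Y(s) = 2/s
Y(s)(s + 1) = 2/s + 2
Y(s) = 2/(s(s + 1)) + 2/(s + 1)
Partial fractions: 2/(s(s + 1)) = 2/s - 2/(s + 1)
So Y(s) = 2/s
Inverse transform (L^(-1){1/s} = 1, L^(-1){1/(s + 1)} = e^(-t)):

Answer: y(t) = 2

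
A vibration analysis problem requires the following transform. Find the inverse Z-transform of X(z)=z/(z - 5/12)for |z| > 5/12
Standard pair: z/(z-a) <-> a^n*u[n] for causal signals
With a = 5/12: x[n] = (5/12)^n*u[n]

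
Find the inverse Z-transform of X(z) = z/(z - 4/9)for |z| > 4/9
Standard pair: z/(z-a) <-> a^n*u[n] for causal signals
With a = 4/9: x[n] = (4/9)^n*u[n]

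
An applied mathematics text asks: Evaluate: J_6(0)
J_n(0)=0 for all n > 0 (Bessel function of first kind)
J_6(0)=0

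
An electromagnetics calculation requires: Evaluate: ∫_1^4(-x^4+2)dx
Step 1: Find antiderivative F(x) = (-1/5)x^5+2x
Step 2: F(4) - F(1) = -984/5 - (9/5) = -993/5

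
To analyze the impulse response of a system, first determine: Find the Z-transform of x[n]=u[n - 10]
Using the time-shift property: Z{u[n-10]}=z^(-10)*z/(z-1)
=z^(-9)/(z-1)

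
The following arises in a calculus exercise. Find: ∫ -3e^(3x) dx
Since d/dx[e^(3x)]=3e^(3x), we get -1 e^(3x) + C

Answer: -e^(3x) + C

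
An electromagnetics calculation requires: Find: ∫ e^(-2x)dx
Since d/dx[e^(-2x)]=-2e^(-2x), we get -1/2 e^(-2x) + C

Answer: (-1/2)e^(-2x) + C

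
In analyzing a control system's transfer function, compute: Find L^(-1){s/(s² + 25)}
L^(-1){s/(s²+w²)} = cos(wt)
Here w = 5

Answer: cos(5t)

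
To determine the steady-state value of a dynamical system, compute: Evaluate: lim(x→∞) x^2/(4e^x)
Apply L'Hôpital 2 times (∞/∞ each time):
Eventually get 2!/(4e^x) → 0

Answer: 0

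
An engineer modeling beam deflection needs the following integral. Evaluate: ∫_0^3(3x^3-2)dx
Step 1: Find antiderivative F(x)=(3/4)x^4 - 2x
Step 2: F(3) - F(0)=219/4 - (0)=219/4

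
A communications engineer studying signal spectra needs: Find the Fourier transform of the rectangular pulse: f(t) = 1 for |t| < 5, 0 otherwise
F(omega)=integral from -5 to 5 of e^(-j*omega*t) dt
=2*sin(5*omega)/omega=10*sinc(5*omega/pi)

Answer: 2*sin(5*omega)/omega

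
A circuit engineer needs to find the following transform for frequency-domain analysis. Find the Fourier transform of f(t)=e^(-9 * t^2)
The Fourier transform of a Gaussian e^(-a * t^2) is sqrt(pi/a) * e^(-omega^2/(4a)).
With a=9: F(omega)=sqrt(pi)/3 * e^(-omega^2/36)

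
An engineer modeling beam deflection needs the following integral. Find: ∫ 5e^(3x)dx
Since d/dx[e^(3x)] = 3e^(3x), we get 5/3 e^(3x)+C

Answer: (5/3)e^(3x)+C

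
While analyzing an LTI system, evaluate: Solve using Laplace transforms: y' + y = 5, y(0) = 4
Take L of both sides: sY(s) - 4 + Y(s)=5/s
Y(s)(s + 1)=5/s + 4
Y(s)=5/(s(s + 1)) + 4/(s + 1)
Partial fractions: 5/(s(s + 1))=5/s - 5/(s + 1)
So Y(s)=5/s - 1/(s + 1)
Inverse transform (L^(-1){1/s}=1, L^(-1){1/(s + 1)}=e^(-t)):

Answer: y(t)=5 - e^(-t)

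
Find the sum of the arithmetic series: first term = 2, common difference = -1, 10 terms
Last term: a_n=2 + (10 - 1)·-1=-7
Sum=n(a_1 + a_n)/2=10(2 + (-7))/2=-25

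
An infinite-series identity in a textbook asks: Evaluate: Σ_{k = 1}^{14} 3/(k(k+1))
Partial fractions: 3/(k(k+1))=3/k - 3/(k+1)
Telescoping sum: 3(1-1/15)=3·14/15

Answer: 14/5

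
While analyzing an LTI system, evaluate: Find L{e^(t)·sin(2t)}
First shifting: L{e^(at)f(t)}=F(s-a)
L{sin(2t)}=2/(s² + 4)
Shift: 2/((s-1)² + 4)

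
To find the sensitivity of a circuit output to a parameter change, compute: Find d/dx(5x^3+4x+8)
Power rule: d/dx(ax^n) = n·a·x^(n-1)
Term by term: 15·x^2 + 4

Answer: 15x^2 + 4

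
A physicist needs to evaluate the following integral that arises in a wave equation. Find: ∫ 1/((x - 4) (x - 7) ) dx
Partial fractions: 1/((x-4)(x-7))=A/(x-4) + B/(x-7)
A=-1/3, B=1/3
∫ [-1/3· 1/(x-4) + 1/3· 1/(x-7)] dx
=(1/3)[ln|x-7| - ln|x-4|] + C

Answer: (1/3)·ln|(x-7)/(x-4)| + C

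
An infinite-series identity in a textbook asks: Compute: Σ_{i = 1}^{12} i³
Using formula: Σ i^3 = [n(n+1)/2]² = [12·13/2]² = 6084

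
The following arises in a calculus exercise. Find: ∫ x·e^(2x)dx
Integration by parts: u = x, dv = e^(2x) dx
du = dx, v = e^(2x)/2
= x·e^(2x)/2 - ∫ e^(2x)/2 dx
= x·e^(2x)/2 - e^(2x)/4+C

Answer: e^(2x)(x/2-1/4)+C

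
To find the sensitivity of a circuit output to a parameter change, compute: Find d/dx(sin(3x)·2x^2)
Product rule: (fg)' = f'g+fg'
f = sin(3x), f' = 3·cos(3x)
g = 2x^2, g' = 4x

Answer: 6·cos(3x)·x^2+4·sin(3x)·x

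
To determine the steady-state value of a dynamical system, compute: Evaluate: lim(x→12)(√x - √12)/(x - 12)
Multiply by conjugate (√x+√12)/(√x+√12):
= (x - 12)/((x - 12)(√x+√12)) = 1/(√x+√12)
As x → 12: 1/(2√12)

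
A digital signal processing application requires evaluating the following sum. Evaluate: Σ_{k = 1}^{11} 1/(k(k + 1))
Partial fractions: 1/(k(k+1)) = 1/k - 1/(k+1)
Telescoping sum: 1(1-1/12) = 1·11/12

Answer: 11/12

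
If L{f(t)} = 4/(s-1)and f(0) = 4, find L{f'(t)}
L{f'(t)}=s·F(s) - f(0)=4s/(s-1)-4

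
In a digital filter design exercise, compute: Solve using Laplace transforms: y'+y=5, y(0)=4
Take L of both sides: sY(s) - 4 + Y(s) = 5/s
Y(s)(s + 1) = 5/s + 4
Y(s) = 5/(s(s + 1)) + 4/(s + 1)
Partial fractions: 5/(s(s + 1)) = 5/s - 5/(s + 1)
So Y(s) = 5/s - 1/(s + 1)
Inverse transform (L^(-1){1/s} = 1, L^(-1){1/(s + 1)} = e^(-t)):

Answer: y(t) = 5 - e^(-t)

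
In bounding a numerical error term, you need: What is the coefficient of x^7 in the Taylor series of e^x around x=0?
Taylor series of e^x = Σ x^n/n!
Coefficient of x^7 = 1/7! = 1/5040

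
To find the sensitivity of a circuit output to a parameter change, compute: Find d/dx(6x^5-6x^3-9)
Power rule: d/dx(ax^n)=n·a·x^(n-1)
Term by term: 30·x^4-18·x^2

Answer: 30x^4-18x^2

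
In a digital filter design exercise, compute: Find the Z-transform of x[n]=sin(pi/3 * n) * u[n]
Z{sin(w0*n)*u[n]} = z*sin(w0)/(z^2-2z*cos(w0)+1)
With w0 = pi/3: X(z) = z*sin(pi/3)/(z^2-2z*cos(pi/3)+1)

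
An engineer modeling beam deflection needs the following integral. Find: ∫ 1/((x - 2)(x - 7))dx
Partial fractions: 1/((x-2)(x-7))=A/(x-2) + B/(x-7)
A=-1/5, B=1/5
∫ [-1/5· 1/(x-2) + 1/5· 1/(x-7)] dx
=(1/5)[ln|x-7| - ln|x-2|] + C

Answer: (1/5)·ln|(x-7)/(x-2)| + C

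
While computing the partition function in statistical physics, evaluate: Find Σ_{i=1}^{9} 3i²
= 3·n(n + 1)(2n + 1)/6 = 3·9·10·19/6 = 855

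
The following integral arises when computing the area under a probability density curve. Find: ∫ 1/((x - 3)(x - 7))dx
Partial fractions: 1/((x-3)(x-7)) = A/(x-3)+B/(x-7)
A = -1/4, B = 1/4
∫ [-1/4· 1/(x-3)+1/4· 1/(x-7)] dx
= (1/4)[ln|x-7| - ln|x-3|]+C

Answer: (1/4)·ln|(x-7)/(x-3)|+C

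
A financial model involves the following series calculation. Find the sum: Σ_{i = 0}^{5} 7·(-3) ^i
Geometric series: S=a(1 - r^n)/(1 - r)
a=7, r=-3, n=6
S=7(1 - 729)/4=-1274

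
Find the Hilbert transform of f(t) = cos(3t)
The Hilbert transform shifts each frequency component by -pi/2.
H{cos(wt)} = sin(wt)
With w = 3: H{cos(3t)} = sin(3t)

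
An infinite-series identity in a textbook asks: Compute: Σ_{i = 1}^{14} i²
Using formula: Σ i^2=n(n+1)(2n+1)/6=14·15·29/6=1015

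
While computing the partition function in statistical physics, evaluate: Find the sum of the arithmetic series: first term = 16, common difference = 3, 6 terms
Last term: a_n = 16 + (6 - 1)·3 = 31
Sum = n(a_1 + a_n)/2 = 6(16 + 31)/2 = 141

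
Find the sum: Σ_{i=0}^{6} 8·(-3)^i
Geometric series: S = a(1 - r^n)/(1 - r)
a = 8, r = -3, n = 7
S = 8(1+2187)/4 = 4376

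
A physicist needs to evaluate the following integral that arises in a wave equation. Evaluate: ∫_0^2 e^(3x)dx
Antiderivative: (1/3)e^(3x)
Evaluate: (1/3)(e^6 - 1)

Answer: (e^6 - 1)/3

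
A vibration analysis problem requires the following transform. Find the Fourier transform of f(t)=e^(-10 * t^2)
The Fourier transform of a Gaussian e^(-a*t^2) is sqrt(pi/a)*e^(-omega^2/(4a)).
With a=10: F(omega)=sqrt(pi/10)*e^(-omega^2/40)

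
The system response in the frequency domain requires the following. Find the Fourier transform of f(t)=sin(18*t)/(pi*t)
sin(W * t)/(pi * t)=(W/pi) * sinc(W * t/pi) is the impulse response of the ideal low-pass filter with cutoff W (here W=18).
Its Fourier transform is a rectangular function:
F(omega)=1 for |omega| < 18, 0 otherwise

Answer: rect(omega/36) [i.e., 1 for |omega| < 18, 0 otherwise]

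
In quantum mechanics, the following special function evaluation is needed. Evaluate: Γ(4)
Γ(n)=(n-1)! for positive integers
Γ(4)=3!=6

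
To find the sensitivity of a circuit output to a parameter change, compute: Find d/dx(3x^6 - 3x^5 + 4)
Power rule: d/dx(ax^n)=n·a·x^(n-1)
Term by term: 18·x^5 - 15·x^4

Answer: 18x^5 - 15x^4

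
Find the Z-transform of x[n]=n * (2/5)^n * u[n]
Using the property Z{n * a^n * u[n]}=az/(z-a)^2
With a=2/5: X(z)=(2/5)z/(z - 2/5)^2, |z| > 2/5

Answer: (2/5)z/(z - 2/5)^2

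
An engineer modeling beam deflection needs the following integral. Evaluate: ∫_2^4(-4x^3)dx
Step 1: Find antiderivative F(x) = -x^4
Step 2: F(4) - F(2) = -256 - (-16) = -240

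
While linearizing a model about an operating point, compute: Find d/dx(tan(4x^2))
Chain rule: d/dx[tan(u)] = sec²(u)·u' where u = 4x^2
u' = 8x

Answer: 8x·sec²(4x^2)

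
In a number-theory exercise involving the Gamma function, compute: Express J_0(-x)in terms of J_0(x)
For integer n: J_n(-x)=(-1)^n J_n(x)
With n=0: J_0(-x)=(-1)^0 J_0(x)=J_0(x)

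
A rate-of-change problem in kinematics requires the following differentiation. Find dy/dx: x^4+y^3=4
Differentiate: 4x^3+3y^2·(dy/dx) = 0
dy/dx = -4x^3/(3y^2)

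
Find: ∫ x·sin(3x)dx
By parts: u=x, dv=sin(3x) dx
du=dx, v=-cos(3x)/3
=-x·cos(3x)/3+sin(3x)/3²+C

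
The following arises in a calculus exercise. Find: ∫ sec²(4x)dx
Since d/dx[tan(4x)] = 4sec²(4x), integral = tan(4x)/4 + C

Answer: (1/4)tan(4x) + C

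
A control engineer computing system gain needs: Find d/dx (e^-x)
Chain rule: d/dx[e^u]=e^u · u' where u=-x
u'=-1

Answer: -1·e^-x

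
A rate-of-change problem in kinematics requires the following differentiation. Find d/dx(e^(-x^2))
Chain rule: d/dx[e^u] = e^u · u' where u = -x^2
u' = -2x

Answer: -2x·e^(-x^2)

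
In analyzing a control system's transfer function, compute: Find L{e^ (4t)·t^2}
First shifting: L{e^(at)f(t)} = F(s-a)
L{t^2} = 2/s^3
Shift s → s-4: 2/(s-4)^3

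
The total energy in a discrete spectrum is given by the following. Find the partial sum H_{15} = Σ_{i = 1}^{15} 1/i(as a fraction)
H_15=1+1/2+1/3+...+1/15
=1195757/360360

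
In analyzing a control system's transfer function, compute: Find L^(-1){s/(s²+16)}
L^(-1){s/(s²+w²)} = cos(wt)
Here w = 4

Answer: cos(4t)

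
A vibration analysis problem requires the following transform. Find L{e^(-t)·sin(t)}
First shifting: L{e^(at)f(t)}=F(s-a)
L{sin(t)}=1/(s²+1)
Shift: 1/((s+1)²+1)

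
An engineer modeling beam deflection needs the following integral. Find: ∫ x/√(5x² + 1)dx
Let u = 5x² + 1, du = 10x dx
∫ (1/10)·u^(-1/2) du = √u/5 + C

Answer: √(5x² + 1)/5 + C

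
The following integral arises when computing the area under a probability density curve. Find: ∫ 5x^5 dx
Using power rule: ∫ 5x^5 dx=5/6 x^6+C=(5/6)x^6+C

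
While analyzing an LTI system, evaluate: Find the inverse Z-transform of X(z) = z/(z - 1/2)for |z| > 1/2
Standard pair: z/(z-a) <-> a^n * u[n] for causal signals
With a=1/2: x[n]=(1/2)^n * u[n]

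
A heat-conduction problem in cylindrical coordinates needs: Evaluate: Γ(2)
Γ(n)=(n-1)! for positive integers
Γ(2)=1!=1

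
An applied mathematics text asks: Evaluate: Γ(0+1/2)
Γ(1/2)=√π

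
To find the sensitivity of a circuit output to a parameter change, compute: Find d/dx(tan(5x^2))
Chain rule: d/dx[tan(u)]=sec²(u)·u' where u=5x^2
u'=10x

Answer: 10x·sec²(5x^2)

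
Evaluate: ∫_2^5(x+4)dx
Step 1: Find antiderivative F(x)=(1/2)x^2 + 4x
Step 2: F(5) - F(2)=65/2 - (10)=45/2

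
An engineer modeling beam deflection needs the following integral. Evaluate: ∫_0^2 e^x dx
Antiderivative: e^x
Evaluate: (e^2-1)

Answer: e^2-1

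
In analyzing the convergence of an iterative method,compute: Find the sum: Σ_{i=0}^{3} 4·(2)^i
Geometric series: S=a(1 - r^n)/(1 - r)
a=4, r=2, n=4
S=4(1-16)/-1=60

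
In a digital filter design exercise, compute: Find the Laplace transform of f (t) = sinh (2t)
L{sinh(at)} = a/(s²-a²)
L{sinh(2t)} = 2/(s²-4)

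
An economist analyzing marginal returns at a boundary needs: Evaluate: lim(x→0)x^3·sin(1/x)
Squeeze theorem: -|x^3| ≤ x^3·sin(1/x) ≤ |x^3|
Since x^3 → 0 as x → 0, by squeeze theorem the limit is 0

Answer: 0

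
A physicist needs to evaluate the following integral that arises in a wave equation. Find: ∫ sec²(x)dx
Since d/dx[tan(x)] = sec²(x), integral = tan(x) + C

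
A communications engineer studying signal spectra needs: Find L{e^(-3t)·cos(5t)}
First shifting: L{e^(at)f(t)}=F(s-a)
L{cos(5t)}=s/(s² + 25)
Shift: (s + 3)/((s + 3)² + 25)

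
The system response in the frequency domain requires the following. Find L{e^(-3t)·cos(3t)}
First shifting: L{e^(at)f(t)} = F(s-a)
L{cos(3t)} = s/(s²+9)
Shift: (s+3)/((s+3)²+9)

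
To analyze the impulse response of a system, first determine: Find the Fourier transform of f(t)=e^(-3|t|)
Using the standard pair: F{e^(-a|t|)} = 2a/(a^2+omega^2)
With a = 3: F(omega) = 6/(9+omega^2)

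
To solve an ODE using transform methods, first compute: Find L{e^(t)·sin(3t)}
First shifting: L{e^(at)f(t)} = F(s-a)
L{sin(3t)} = 3/(s² + 9)
Shift: 3/((s-1)² + 9)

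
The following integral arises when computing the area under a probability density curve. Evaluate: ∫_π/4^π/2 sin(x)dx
Antiderivative: -cos(x)
Evaluate at bounds: [-cos(1·π/2)/1] - [-cos(1·π/4)/1]
= (-(0)+(√2/2))/1 = √2/2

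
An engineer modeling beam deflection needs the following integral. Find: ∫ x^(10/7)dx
Power rule: ∫ x^(10/7) dx=x^(17/7)/(17/7) + C

Answer: (7/17)·x^(17/7) + C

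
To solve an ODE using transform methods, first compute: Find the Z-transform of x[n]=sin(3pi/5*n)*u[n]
Z{sin(w0*n)*u[n]}=z*sin(w0)/(z^2-2z*cos(w0)+1)
With w0=3pi/5: X(z)=z*sin(3pi/5)/(z^2-2z*cos(3pi/5)+1)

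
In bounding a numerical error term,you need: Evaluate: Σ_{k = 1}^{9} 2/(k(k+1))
Partial fractions: 2/(k(k + 1))=2/k - 2/(k + 1)
Telescoping sum: 2(1 - 1/10)=2·9/10

Answer: 9/5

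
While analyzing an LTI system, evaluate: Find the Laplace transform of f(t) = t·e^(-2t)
L{t·e^(at)}=1/(s-a)²
L{t·e^(-2t)}=1/(s+2)²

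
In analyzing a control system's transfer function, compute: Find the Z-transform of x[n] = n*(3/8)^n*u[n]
Using the property Z{n*a^n*u[n]} = az/(z-a)^2
With a = 3/8: X(z) = (3/8)z/(z - 3/8)^2, |z| > 3/8

Answer: (3/8)z/(z - 3/8)^2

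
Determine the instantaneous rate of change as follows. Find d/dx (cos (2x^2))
Chain rule: d/dx[cos(u)] = -sin(u)·u' where u = 2x^2
u' = 4x

Answer: -4x·sin(2x^2)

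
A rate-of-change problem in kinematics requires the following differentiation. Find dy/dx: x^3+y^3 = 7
Differentiate: 3x^2+3y^2·(dy/dx)=0
dy/dx=-3x^2/(3y^2)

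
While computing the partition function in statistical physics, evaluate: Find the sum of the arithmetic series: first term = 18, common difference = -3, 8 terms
Last term: a_n = 18 + (8 - 1)·-3 = -3
Sum = n(a_1 + a_n)/2 = 8(18 + (-3))/2 = 60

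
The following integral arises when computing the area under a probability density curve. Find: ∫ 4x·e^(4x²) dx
Let u=4x², du=8x dx
∫ (1/2)e^u du=e^u/2+C

Answer: e^(4x²)/2+C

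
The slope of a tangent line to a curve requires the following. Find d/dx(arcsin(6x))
d/dx[arcsin(u)]=u'/√(1-u²), u=6x, u'=6

Answer: 6/√(1 - 36x²)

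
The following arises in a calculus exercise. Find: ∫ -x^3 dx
Using power rule: ∫ -x^3 dx=-1/4 x^4 + C=(-1/4)x^4 + C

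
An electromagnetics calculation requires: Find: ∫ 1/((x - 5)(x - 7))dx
Partial fractions: 1/((x-5)(x-7))=A/(x-5) + B/(x-7)
A=-1/2, B=1/2
∫ [-1/2· 1/(x-5) + 1/2· 1/(x-7)] dx
=(1/2)[ln|x-7| - ln|x-5|] + C

Answer: (1/2)·ln|(x-7)/(x-5)| + C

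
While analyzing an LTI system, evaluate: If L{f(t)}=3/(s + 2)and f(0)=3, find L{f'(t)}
L{f'(t)}=s·F(s) - f(0)=3s/(s+2)-3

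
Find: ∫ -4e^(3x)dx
Since d/dx[e^(3x)]=3e^(3x), we get -4/3 e^(3x)+C

Answer: (-4/3)e^(3x)+C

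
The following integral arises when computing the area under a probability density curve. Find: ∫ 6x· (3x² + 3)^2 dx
Let u = 3x²+3, du = 6x dx
∫ u^2 du = u^3/3+C

Answer: (3x²+3)^3/3+C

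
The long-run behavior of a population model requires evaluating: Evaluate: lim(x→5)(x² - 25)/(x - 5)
Factor: (x² - 25) = (x-5)(x+5)
Cancel (x-5): lim(x→5) (x+5) = 10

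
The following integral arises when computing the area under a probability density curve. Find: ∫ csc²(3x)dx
Since d/dx[-cot(3x)]=3csc²(3x), integral=-cot(3x)/3+C

Answer: (-1/3)cot(3x)+C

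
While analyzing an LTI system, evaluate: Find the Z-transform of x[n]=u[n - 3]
Using the time-shift property: Z{u[n-3]}=z^(-3) * z/(z-1)
=z^(-2)/(z-1)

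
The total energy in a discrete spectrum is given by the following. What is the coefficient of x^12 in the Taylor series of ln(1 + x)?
ln(1+x) = Σ (-1)^(n+1) x^n/n
Coefficient of x^12 = (-1)^13/12 = -1/12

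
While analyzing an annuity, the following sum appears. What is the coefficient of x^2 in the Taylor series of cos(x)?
cos(x) = Σ (-1)^k x^(2k)/(2k)!
For x^2: (-1)^1/2! = -1/2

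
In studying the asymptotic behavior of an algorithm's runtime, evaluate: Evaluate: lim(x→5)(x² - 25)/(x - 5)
Factor: (x² - 25) = (x-5)(x + 5)
Cancel (x-5): lim(x→5) (x + 5) = 10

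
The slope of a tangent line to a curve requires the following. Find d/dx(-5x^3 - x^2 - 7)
Power rule: d/dx(ax^n)=n·a·x^(n-1)
Term by term: -15·x^2-2·x

Answer: -15x^2-2x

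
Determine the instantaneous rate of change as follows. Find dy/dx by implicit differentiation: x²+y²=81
Differentiate both sides: 2x+2y·(dy/dx)=0
Solve: dy/dx=-2x/(2y)=-x/y

Answer: dy/dx=-x/y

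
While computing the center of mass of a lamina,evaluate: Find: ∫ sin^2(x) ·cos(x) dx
Let u=sin(x), du=cos(x) dx
∫ u^2 du=u^3/3 + C

Answer: sin^3(x)/3 + C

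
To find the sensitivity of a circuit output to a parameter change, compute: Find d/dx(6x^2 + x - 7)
Power rule: d/dx(ax^n) = n·a·x^(n-1)
Term by term: 12·x + 1

Answer: 12x + 1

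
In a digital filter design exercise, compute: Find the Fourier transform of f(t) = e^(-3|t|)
Using the standard pair: F{e^(-a|t|)} = 2a/(a^2+omega^2)
With a = 3: F(omega) = 6/(9+omega^2)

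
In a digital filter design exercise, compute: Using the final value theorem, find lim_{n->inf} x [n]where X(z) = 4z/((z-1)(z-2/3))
Final value theorem: lim x[n]=lim_{z->1} (z-1) * X(z)
(z-1) * X(z)=4z/(z-2/3)
As z->1: 4/(1-2/3)=4/(1/3)=12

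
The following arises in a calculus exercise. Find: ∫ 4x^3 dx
Using power rule: ∫ 4x^3 dx=4/4 x^4 + C=x^4 + C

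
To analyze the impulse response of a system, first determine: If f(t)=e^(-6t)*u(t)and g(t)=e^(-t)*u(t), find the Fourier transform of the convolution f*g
By the convolution theorem: F{f * g} = F(omega) * G(omega)
F(omega) = 1/(6 + j * omega), G(omega) = 1/(1 + j * omega)
F{f * g} = 1/((6 + j * omega)(1 + j * omega))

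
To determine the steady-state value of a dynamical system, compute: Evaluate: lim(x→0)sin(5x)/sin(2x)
sin(u) ≈ u for small u:
sin(5x)/sin(2x) ≈ 5x/(2x)=5/2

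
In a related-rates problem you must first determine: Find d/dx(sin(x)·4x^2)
Product rule: (fg)' = f'g+fg'
f = sin(x), f' = cos(x)
g = 4x^2, g' = 8x

Answer: 4·cos(x)·x^2+8·sin(x)·x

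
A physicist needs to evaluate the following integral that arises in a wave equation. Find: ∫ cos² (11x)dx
Using identity cos²(u) = (1 + cos(2u))/2:
∫ (1 + cos(22x))/2 dx = x/2 + sin(22x)/44 + C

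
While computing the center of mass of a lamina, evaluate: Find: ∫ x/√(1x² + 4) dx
Let u=x² + 4, du=2x dx
∫ (1/2)·u^(-1/2) du=√u + C

Answer: √(x² + 4) + C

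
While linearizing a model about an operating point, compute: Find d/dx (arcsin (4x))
d/dx[arcsin(u)]=u'/√(1-u²), u=4x, u'=4

Answer: 4/√(1-16x²)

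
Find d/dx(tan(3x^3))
Chain rule: d/dx[tan(u)]=sec²(u)·u' where u=3x^3
u'=9x^2

Answer: 9x^2·sec²(3x^3)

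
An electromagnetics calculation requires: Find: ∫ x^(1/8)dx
Power rule: ∫ x^(1/8) dx = x^(9/8)/(9/8)+C

Answer: (8/9)·x^(9/8)+C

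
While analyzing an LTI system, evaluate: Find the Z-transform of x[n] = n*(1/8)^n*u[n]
Using the property Z{n*a^n*u[n]} = az/(z-a)^2
With a = 1/8: X(z) = (1/8)z/(z - 1/8)^2, |z| > 1/8

Answer: (1/8)z/(z - 1/8)^2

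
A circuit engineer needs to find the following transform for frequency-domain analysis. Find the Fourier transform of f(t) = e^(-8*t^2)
The Fourier transform of a Gaussian e^(-a * t^2) is sqrt(pi/a) * e^(-omega^2/(4a)).
With a=8: F(omega)=sqrt(pi/8) * e^(-omega^2/32)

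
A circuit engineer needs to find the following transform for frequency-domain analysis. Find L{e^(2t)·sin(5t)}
First shifting: L{e^(at)f(t)}=F(s-a)
L{sin(5t)}=5/(s² + 25)
Shift: 5/((s-2)² + 25)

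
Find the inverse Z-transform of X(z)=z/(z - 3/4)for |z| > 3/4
Standard pair: z/(z-a) <-> a^n*u[n] for causal signals
With a=3/4: x[n]=(3/4)^n*u[n]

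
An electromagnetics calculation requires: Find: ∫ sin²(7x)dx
Using identity sin²(u)=(1 - cos(2u))/2:
∫ (1 - cos(14x))/2 dx=x/2 - sin(14x)/28+C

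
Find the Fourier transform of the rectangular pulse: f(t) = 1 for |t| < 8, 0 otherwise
F(omega) = integral from -8 to 8 of e^(-j * omega * t) dt
= 2 * sin(8 * omega)/omega = 16 * sinc(8 * omega/pi)

Answer: 2 * sin(8 * omega)/omega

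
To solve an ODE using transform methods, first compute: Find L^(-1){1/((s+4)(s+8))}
Partial fractions: 1/((s+4)(s+8)) = A/(s+4)+B/(s+8)
Cover-up: A = 1/(s+8)|_{s = -4} = 1/4; B = 1/(s+4)|_{s = -8} = -1/4
L^(-1) = (1/4)e^(-4t) - (1/4)e^(-8t)

Answer: (1/4)(e^(-4t) - e^(-8t))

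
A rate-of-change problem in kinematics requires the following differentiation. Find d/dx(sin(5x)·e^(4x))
Product rule: (fg)' = f'g+fg'
f = sin(5x), f' = 5·cos(5x)
g = e^(4x), g' = 4·e^(4x)

Answer: 5·cos(5x)·e^(4x)+4·sin(5x)·e^(4x)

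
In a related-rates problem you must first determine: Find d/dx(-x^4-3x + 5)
Power rule: d/dx(ax^n)=n·a·x^(n-1)
Term by term: -4·x^3-3

Answer: -4x^3-3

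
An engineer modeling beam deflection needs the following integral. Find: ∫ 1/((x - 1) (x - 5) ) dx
Partial fractions: 1/((x-1)(x-5))=A/(x-1) + B/(x-5)
A=-1/4, B=1/4
∫ [-1/4· 1/(x-1) + 1/4· 1/(x-5)] dx
=(1/4)[ln|x-5| - ln|x-1|] + C

Answer: (1/4)·ln|(x-5)/(x-1)| + C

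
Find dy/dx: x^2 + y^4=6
Differentiate: 2x + 4y^3·(dy/dx) = 0
dy/dx = -2x/(4y^3)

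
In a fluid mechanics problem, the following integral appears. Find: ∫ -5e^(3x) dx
Since d/dx[e^(3x)] = 3e^(3x), we get -5/3 e^(3x) + C

Answer: (-5/3)e^(3x) + C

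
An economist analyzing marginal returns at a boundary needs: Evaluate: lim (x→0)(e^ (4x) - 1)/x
L'Hôpital (0/0): lim 4e^(4x)/1 = 4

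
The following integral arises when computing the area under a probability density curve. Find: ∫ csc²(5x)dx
Since d/dx[-cot(5x)] = 5csc²(5x), integral = -cot(5x)/5 + C

Answer: (-1/5)cot(5x) + C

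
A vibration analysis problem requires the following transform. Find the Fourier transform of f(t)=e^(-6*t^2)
The Fourier transform of a Gaussian e^(-a * t^2) is sqrt(pi/a) * e^(-omega^2/(4a)).
With a=6: F(omega)=sqrt(pi/6) * e^(-omega^2/24)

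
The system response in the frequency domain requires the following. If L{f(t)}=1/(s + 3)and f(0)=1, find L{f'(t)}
L{f'(t)}=s·F(s) - f(0)=s/(s+3)-1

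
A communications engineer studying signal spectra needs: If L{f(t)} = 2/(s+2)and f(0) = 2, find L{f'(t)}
L{f'(t)} = s·F(s) - f(0) = 2s/(s+2)-2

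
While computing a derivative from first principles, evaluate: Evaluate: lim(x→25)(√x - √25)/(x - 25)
Multiply by conjugate (√x + √25)/(√x + √25):
=(x - 25)/((x - 25)(√x + √25))=1/(√x + √25)
As x → 25: 1/(2√25)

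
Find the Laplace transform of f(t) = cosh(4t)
L{cosh(at)} = s/(s²-a²)
L{cosh(4t)} = s/(s²-16)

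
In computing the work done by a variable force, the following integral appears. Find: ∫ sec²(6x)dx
Since d/dx[tan(6x)] = 6sec²(6x), integral = tan(6x)/6+C

Answer: (1/6)tan(6x)+C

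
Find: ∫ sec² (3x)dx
Since d/dx[tan(3x)] = 3sec²(3x), integral = tan(3x)/3 + C

Answer: (1/3)tan(3x) + C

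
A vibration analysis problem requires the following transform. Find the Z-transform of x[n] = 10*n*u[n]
Z{n*u[n]}=z/(z-1)^2
By linearity: Z{10*n*u[n]}=10z/(z-1)^2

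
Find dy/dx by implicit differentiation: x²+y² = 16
Differentiate both sides: 2x + 2y·(dy/dx)=0
Solve: dy/dx=-2x/(2y)=-x/y

Answer: dy/dx=-x/y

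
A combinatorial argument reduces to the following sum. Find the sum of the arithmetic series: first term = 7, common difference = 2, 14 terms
Last term: a_n = 7+(14-1)·2 = 33
Sum = n(a_1+a_n)/2 = 14(7+33)/2 = 280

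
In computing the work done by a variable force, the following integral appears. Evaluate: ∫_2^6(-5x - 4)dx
Step 1: Find antiderivative F(x) = (-5/2)x^2-4x
Step 2: F(6) - F(2) = -114 - (-18) = -96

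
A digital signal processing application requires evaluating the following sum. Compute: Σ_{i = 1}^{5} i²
Using formula: Σ i^2 = n(n + 1)(2n + 1)/6 = 5·6·11/6 = 55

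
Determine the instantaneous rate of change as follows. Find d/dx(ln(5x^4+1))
Chain rule: d/dx[ln(u)]=u'/u where u=5x^4 + 1
u'=20x^3

Answer: (20x^3)/(5x^4 + 1)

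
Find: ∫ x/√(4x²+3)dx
Let u = 4x²+3, du = 8x dx
∫ (1/8)·u^(-1/2) du = √u/4+C

Answer: √(4x²+3)/4+C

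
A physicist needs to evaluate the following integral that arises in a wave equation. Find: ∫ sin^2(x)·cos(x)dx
Let u=sin(x), du=cos(x) dx
∫ u^2 du=u^3/3 + C

Answer: sin^3(x)/3 + C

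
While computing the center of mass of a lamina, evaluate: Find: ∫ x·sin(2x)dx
By parts: u = x, dv = sin(2x) dx
du = dx, v = -cos(2x)/2
= -x·cos(2x)/2 + sin(2x)/2² + C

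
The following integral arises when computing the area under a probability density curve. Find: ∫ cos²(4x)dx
Using identity cos²(u) = (1+cos(2u))/2:
∫ (1+cos(8x))/2 dx = x/2+sin(8x)/16+C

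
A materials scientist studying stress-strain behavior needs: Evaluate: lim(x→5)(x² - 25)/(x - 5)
Factor: (x² - 25) = (x-5)(x + 5)
Cancel (x-5): lim(x→5) (x + 5) = 10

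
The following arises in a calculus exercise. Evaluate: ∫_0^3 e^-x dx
Antiderivative: -e^-x
Evaluate: -(e^-3-1)

Answer: (e^-3-1)/(-1)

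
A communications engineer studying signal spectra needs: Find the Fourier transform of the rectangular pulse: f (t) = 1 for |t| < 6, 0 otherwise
F(omega)=integral from -6 to 6 of e^(-j*omega*t) dt
=2*sin(6*omega)/omega=12*sinc(6*omega/pi)

Answer: 2*sin(6*omega)/omega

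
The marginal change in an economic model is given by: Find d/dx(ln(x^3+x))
Chain rule: d/dx[ln(u)] = u'/u where u = x^3 + x
u' = 3x^2 + 1

Answer: (3x^2 + 1)/(x^3 + x)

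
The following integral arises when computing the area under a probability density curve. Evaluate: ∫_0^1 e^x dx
Antiderivative: e^x
Evaluate: (e^1 - 1)

Answer: e^1 - 1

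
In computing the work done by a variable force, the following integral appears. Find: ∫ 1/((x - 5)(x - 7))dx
Partial fractions: 1/((x-5)(x-7))=A/(x-5)+B/(x-7)
A=-1/2, B=1/2
∫ [-1/2· 1/(x-5)+1/2· 1/(x-7)] dx
=(1/2)[ln|x-7| - ln|x-5|]+C

Answer: (1/2)·ln|(x-7)/(x-5)|+C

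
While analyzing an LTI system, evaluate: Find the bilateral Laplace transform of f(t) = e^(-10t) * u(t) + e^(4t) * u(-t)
For e^(-10t) * u(t): L=1/(s+10), Re(s) > -10
For e^(4t) * u(-t): L=-1/(s-4), Re(s) < 4
Combined: F(s)=1/(s+10)-1/(s-4), -10 < Re(s) < 4

Answer: 1/(s+10)-1/(s-4), ROC: -10 < Re(s) < 4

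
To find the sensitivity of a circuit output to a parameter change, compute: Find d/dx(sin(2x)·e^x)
Product rule: (fg)'=f'g + fg'
f=sin(2x), f'=2·cos(2x)
g=e^x, g'=e^x

Answer: 2·cos(2x)·e^x + sin(2x)·e^x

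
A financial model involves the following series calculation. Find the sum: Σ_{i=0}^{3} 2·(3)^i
Geometric series: S = a(1 - r^n)/(1 - r)
a = 2, r = 3, n = 4
S = 2(1 - 81)/-2 = 80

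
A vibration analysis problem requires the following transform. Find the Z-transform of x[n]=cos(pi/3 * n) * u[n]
Z{cos(w0 * n) * u[n]}=z(z - cos(w0))/(z^2 - 2z * cos(w0) + 1)
With w0=pi/3: X(z)=z(z - cos(pi/3))/(z^2 - 2z * cos(pi/3) + 1)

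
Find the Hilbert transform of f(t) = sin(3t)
The Hilbert transform shifts each frequency component by -pi/2.
H{sin(wt)}=-cos(wt)
With w=3: H{sin(3t)}=-cos(3t)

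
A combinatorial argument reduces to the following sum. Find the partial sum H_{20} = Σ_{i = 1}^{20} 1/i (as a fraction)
H_20 = 1 + 1/2 + 1/3 + ... + 1/20
= 55835135/15519504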